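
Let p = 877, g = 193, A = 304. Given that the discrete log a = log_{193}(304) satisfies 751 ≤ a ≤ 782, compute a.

Compute 193^751 mod 877 = 375, then multiply by 193 repeatedly:
  193^751=375  193^752=461  193^753=396  193^754=129  193^755=341
  193^756=38  193^757=318  193^758=861  193^759=420  193^760=376
  193^761=654  193^762=811  193^763=417  193^764=674  193^765=286
  193^766=824  193^767=295  193^768=807  193^769=522  193^770=768
  193^771=11  193^772=369  193^773=180  193^774=537  193^775=155
  193^776=97  193^777=304
Found 304 at exponent 777.

777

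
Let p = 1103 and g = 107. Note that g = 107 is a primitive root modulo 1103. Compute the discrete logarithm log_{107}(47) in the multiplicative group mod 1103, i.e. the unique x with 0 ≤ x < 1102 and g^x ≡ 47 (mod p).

1024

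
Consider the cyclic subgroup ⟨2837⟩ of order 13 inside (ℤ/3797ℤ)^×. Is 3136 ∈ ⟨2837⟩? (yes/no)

no

⟨2837⟩ has order 13; its elements mod 3797 are {1, 347, 469, 1016, 1603, 1879, 2702, 2726, 2837, 2970, 3228, 3269, 3532}.
3136 is not in this set.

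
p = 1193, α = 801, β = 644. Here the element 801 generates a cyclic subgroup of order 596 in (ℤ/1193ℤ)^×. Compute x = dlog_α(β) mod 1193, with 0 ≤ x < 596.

29

Baby-step giant-step with m = ceil(sqrt(596)) = 25.
Baby table (801^j mod 1193 for j=0..24):
  0:1  1:801  2:960  3:668  4:604  5:639  6:42  7:238
  8:951  9:617  10:315  11:592  12:571  13:452  14:573  15:861
  16:107  17:1004  18:122  19:1089  20:206  21:372  22:915  23:413
  24:352
Giant step factor: 801^(-25) ≡ 942 (mod 1193).
Scan 644·942^i mod 1193 for i = 0, 1, …:
  i=0: 644   i=1: 604
Match at i=1, j=4: x = 1·25 + 4 = 29.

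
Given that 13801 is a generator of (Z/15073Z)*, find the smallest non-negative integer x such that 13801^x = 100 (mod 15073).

2554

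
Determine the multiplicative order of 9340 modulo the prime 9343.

The order of 9340 must divide p − 1 = 9342 = 2 · 3^3 · 173.
Divisors: 1, 2, 3, 6, 9, 18, 27, 54, 173, 346, 519, 1038, 1557, 3114, 4671, 9342.
Check each in increasing order: 9340^1 ≡ 9340;  9340^2 ≡ 9;  9340^3 ≡ 9316;  9340^6 ≡ 729;  9340^9 ≡ 8346;  9340^18 ≡ 3651;  9340^27 ≡ 3723;  9340^54 ≡ 5060;  9340^173 ≡ 4592;  9340^346 ≡ 8656;  9340^519 ≡ 3230;  9340^1038 ≡ 6112;  9340^1557 ≡ 1.
Smallest exponent giving 1 is 1557.

1557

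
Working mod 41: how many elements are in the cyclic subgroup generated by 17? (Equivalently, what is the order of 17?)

40

The order of 17 must divide p − 1 = 40 = 2^3 · 5.
Divisors: 1, 2, 4, 5, 8, 10, 20, 40.
Check each in increasing order: 17^1 ≡ 17;  17^2 ≡ 2;  17^4 ≡ 4;  17^5 ≡ 27;  17^8 ≡ 16;  17^10 ≡ 32;  17^20 ≡ 40;  17^40 ≡ 1.
Smallest exponent giving 1 is 40.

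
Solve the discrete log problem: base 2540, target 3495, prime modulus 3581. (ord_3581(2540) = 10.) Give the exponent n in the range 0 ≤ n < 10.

9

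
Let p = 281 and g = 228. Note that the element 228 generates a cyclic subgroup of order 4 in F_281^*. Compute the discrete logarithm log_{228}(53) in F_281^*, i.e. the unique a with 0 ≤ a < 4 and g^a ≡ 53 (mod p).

3

Successive powers of 228 modulo 281:
  228^0=1  228^1=228  228^2=280  228^3=53
So 228^3 ≡ 53 (mod 281), giving a = 3.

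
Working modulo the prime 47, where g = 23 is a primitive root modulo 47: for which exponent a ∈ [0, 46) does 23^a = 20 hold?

35

Baby-step giant-step with m = ceil(sqrt(46)) = 7.
Baby table (23^j mod 47 for j=0..6):
  0:1  1:23  2:12  3:41  4:3  5:22  6:36
Giant step factor: 23^(-7) ≡ 13 (mod 47).
Scan 20·13^i mod 47 for i = 0, 1, …:
  i=0: 20   i=1: 25   i=2: 43   i=3: 42
  i=4: 29   i=5: 1
Match at i=5, j=0: a = 5·7 + 0 = 35.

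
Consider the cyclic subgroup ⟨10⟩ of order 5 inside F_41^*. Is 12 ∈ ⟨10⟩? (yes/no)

no

⟨10⟩ has order 5; its elements mod 41 are {1, 10, 16, 18, 37}.
12 is not in this set.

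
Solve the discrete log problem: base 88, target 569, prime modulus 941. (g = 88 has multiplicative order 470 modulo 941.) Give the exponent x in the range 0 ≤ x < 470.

452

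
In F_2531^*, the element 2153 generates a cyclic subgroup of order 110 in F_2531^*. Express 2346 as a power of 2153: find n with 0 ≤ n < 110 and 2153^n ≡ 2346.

36

Baby-step giant-step with m = ceil(sqrt(110)) = 11.
Baby table (2153^j mod 2531 for j=0..10):
  0:1  1:2153  2:1148  3:1388  4:1784  5:1425  6:453  7:874
  8:1189  9:1076  10:763
Giant step factor: 2153^(-11) ≡ 2299 (mod 2531).
Scan 2346·2299^i mod 2531 for i = 0, 1, …:
  i=0: 2346   i=1: 2424   i=2: 2045   i=3: 1388
Match at i=3, j=3: n = 3·11 + 3 = 36.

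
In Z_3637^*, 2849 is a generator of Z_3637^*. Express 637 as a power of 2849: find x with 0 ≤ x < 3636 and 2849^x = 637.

922

Baby-step giant-step with m = ceil(sqrt(3636)) = 61.
Baby table (2849^j mod 3637 for j=0..60):
  0:1  1:2849  2:2654  3:3560  4:2484  5:2951  6:2292  7:1493
  8:1904  9:1729  10:1423  11:2509  12:1436  13:3176  14:3205  15:2175
  16:2764  17:531  18:3464  19:1755  20:2757  21:2410  22:3071  23:2294
  24:3554  25:3575  26:1575  27:2754  28:1137  29:2383  30:2525  31:3376
  32:1996  33:1973  34:1912  35:2699  36:833  37:1893  38:3123  39:1325
  40:3356  41:3208  42:3448  43:3452  44:300  45:5  46:3334  47:2359
  48:3252  49:1509  50:207  51:549  52:191  53:2246  54:1371  55:3478
  56:1634  57:3543  58:1332  59:1477  60:3601
Giant step factor: 2849^(-61) ≡ 2423 (mod 3637).
Scan 637·2423^i mod 3637 for i = 0, 1, …:
  i=0: 637   i=1: 1363   i=2: 153   i=3: 3382
  i=4: 425   i=5: 504   i=6: 2797   i=7: 1400
  i=8: 2516   i=9: 656     …   i=14: 559
  i=15: 1493
Match at i=15, j=7: x = 15·61 + 7 = 922.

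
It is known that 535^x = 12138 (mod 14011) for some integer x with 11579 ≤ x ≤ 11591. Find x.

11583

Compute 535^11579 mod 14011 = 1575, then multiply by 535 repeatedly:
  535^11579=1575  535^11580=1965  535^11581=450  535^11582=2563  535^11583=12138
Found 12138 at exponent 11583.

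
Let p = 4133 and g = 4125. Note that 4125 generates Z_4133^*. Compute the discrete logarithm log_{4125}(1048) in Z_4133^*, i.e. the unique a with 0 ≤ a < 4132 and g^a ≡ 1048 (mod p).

4008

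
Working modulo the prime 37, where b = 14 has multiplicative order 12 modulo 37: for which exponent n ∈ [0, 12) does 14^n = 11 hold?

2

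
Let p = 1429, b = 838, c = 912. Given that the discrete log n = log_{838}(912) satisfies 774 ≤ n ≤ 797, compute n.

780

Compute 838^774 mod 1429 = 129, then multiply by 838 repeatedly:
  838^774=129  838^775=927  838^776=879  838^777=667  838^778=207
  838^779=557  838^780=912
Found 912 at exponent 780.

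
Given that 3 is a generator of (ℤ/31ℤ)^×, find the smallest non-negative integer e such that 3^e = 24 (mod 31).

13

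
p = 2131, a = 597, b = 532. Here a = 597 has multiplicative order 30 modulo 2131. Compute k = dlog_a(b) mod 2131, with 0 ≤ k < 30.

2

Successive powers of 597 modulo 2131:
  597^0=1  597^1=597  597^2=532
So 597^2 ≡ 532 (mod 2131), giving k = 2.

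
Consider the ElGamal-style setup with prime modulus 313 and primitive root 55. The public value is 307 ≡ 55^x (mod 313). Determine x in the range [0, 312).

Baby-step giant-step with m = ceil(sqrt(312)) = 18.
Baby table (55^j mod 313 for j=0..17):
  0:1  1:55  2:208  3:172  4:70  5:94  6:162  7:146
  8:205  9:7  10:72  11:204  12:265  13:177  14:32  15:195
  16:83  17:183
Giant step factor: 55^(-18) ≡ 115 (mod 313).
Scan 307·115^i mod 313 for i = 0, 1, …:
  i=0: 307   i=1: 249   i=2: 152   i=3: 265
Match at i=3, j=12: x = 3·18 + 12 = 66.

66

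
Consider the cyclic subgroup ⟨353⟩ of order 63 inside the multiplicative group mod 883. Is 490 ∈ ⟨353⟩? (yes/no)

490 ∈ ⟨353⟩ iff 490^63 ≡ 1 (mod 883), since |⟨353⟩| = 63.
490^63 mod 883 = 1.
Since 1 = 1, 490 lies in the subgroup.

yes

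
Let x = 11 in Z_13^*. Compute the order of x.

The order of 11 must divide p − 1 = 12 = 2^2 · 3.
Divisors: 1, 2, 3, 4, 6, 12.
Check each in increasing order: 11^1 ≡ 11;  11^2 ≡ 4;  11^3 ≡ 5;  11^4 ≡ 3;  11^6 ≡ 12;  11^12 ≡ 1.
Smallest exponent giving 1 is 12.

12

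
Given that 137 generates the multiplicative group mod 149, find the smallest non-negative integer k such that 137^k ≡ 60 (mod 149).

Baby-step giant-step with m = ceil(sqrt(148)) = 13.
Baby table (137^j mod 149 for j=0..12):
  0:1  1:137  2:144  3:60  4:25  5:147  6:24  7:10
  8:29  9:99  10:4  11:101  12:129
Giant step factor: 137^(-13) ≡ 131 (mod 149).
Scan 60·131^i mod 149 for i = 0, 1, …:
  i=0: 60
Match at i=0, j=3: k = 0·13 + 3 = 3.

3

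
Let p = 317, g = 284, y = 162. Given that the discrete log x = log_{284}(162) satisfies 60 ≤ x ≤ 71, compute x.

71

Compute 284^60 mod 317 = 38, then multiply by 284 repeatedly:
  284^60=38  284^61=14  284^62=172  284^63=30  284^64=278
  284^65=19  284^66=7  284^67=86  284^68=15  284^69=139
  284^70=168  284^71=162
Found 162 at exponent 71.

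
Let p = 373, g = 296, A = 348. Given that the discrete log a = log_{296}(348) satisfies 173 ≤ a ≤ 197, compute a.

196

Compute 296^173 mod 373 = 245, then multiply by 296 repeatedly:
  296^173=245  296^174=158  296^175=143  296^176=179  296^177=18
  296^178=106  296^179=44  296^180=342  296^181=149  296^182=90
  296^183=157  296^184=220  296^185=218  296^186=372  296^187=77
  296^188=39  296^189=354  296^190=344  296^191=368  296^192=12
  296^193=195  296^194=278  296^195=228  296^196=348
Found 348 at exponent 196.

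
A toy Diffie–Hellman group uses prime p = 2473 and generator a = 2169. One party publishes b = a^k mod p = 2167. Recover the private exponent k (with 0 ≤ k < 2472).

Baby-step giant-step with m = ceil(sqrt(2472)) = 50.
Baby table (2169^j mod 2473 for j=0..49):
  0:1  1:2169  2:915  3:1289  4:1351  5:2287  6:2138  7:447
  8:127  9:960  10:2447  11:485  12:940  13:1108  14:1969  15:2363
  16:1291  17:743  18:1644  19:2243  20:676  21:2228  22:290  23:868
  24:739  25:387  26:1056  27:466  28:1770  29:1034  30:2208  31:1424
  32:2352  33:2162  34:570  35:2303  36:2220  37:249  38:967  39:319
  40:1944  41:71  42:673  43:667  44:18  45:1947  46:1632  47:945
  48:2061  49:1598
Giant step factor: 2169^(-50) ≡ 1873 (mod 2473).
Scan 2167·1873^i mod 2473 for i = 0, 1, …:
  i=0: 2167   i=1: 598   i=2: 2258   i=3: 404
  i=4: 2427   i=5: 397   i=6: 1681   i=7: 384
  i=8: 2062   i=9: 1773     …   i=37: 370
  i=38: 570
Match at i=38, j=34: k = 38·50 + 34 = 1934.

1934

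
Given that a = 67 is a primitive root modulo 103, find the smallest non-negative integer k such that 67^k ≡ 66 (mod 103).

Baby-step giant-step with m = ceil(sqrt(102)) = 11.
Baby table (67^j mod 103 for j=0..10):
  0:1  1:67  2:60  3:3  4:98  5:77  6:9  7:88
  8:25  9:27  10:58
Giant step factor: 67^(-11) ≡ 11 (mod 103).
Scan 66·11^i mod 103 for i = 0, 1, …:
  i=0: 66   i=1: 5   i=2: 55   i=3: 90
  i=4: 63   i=5: 75   i=6: 1
Match at i=6, j=0: k = 6·11 + 0 = 66.

66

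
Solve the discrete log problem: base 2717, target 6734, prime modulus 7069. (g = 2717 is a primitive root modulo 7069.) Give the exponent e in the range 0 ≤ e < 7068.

1399

Baby-step giant-step with m = ceil(sqrt(7068)) = 85.
Baby table (2717^j mod 7069 for j=0..84):
  0:1  1:2717  2:2053  3:560  4:1685  5:4502  6:2564  7:3423
  8:4556  9:833  10:1181  11:6520  12:6995  13:3943  14:3596  15:974
  16:2552  17:6164  18:1127  19:1182  20:2168  21:1979  22:4503  23:5281
  24:5476  25:5116  26:2518  27:5683  28:2015  29:3349  30:1430  31:4429
  32:2155  33:2003  34:6090  35:5070  36:4778  37:3142  38:4531  39:3598
  40:6408  41:6658  42:215  43:4497  44:3117  45:227  46:1756  47:6546
  48:6947  49:769  50:4018  51:2370  52:6500  53:2138  54:5297  55:6534
  56:2619  57:4409  58:4367  59:3357  60:1959  61:6715  62:6635  63:1345
  64:6761  65:4375  66:3886  67:4245  68:4126  69:5977  70:2016  71:6066
  72:3483  73:4989  74:3840  75:6505  76:1585  77:1424  78:2265  79:3975
  80:5712  81:3049  82:6334  83:3532  84:3811
Giant step factor: 2717^(-85) ≡ 5012 (mod 7069).
Scan 6734·5012^i mod 7069 for i = 0, 1, …:
  i=0: 6734   i=1: 3402   i=2: 396   i=3: 5432
  i=4: 2465   i=5: 5037   i=6: 2045   i=7: 6559
  i=8: 2858   i=9: 2502     …   i=15: 4562
  i=16: 3598
Match at i=16, j=39: e = 16·85 + 39 = 1399.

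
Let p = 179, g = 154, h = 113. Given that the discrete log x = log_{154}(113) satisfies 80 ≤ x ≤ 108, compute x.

Compute 154^80 mod 179 = 77, then multiply by 154 repeatedly:
  154^80=77  154^81=44  154^82=153  154^83=113
Found 113 at exponent 83.

83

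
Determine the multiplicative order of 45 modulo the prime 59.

29

The order of 45 must divide p − 1 = 58 = 2 · 29.
Divisors: 1, 2, 29, 58.
Check each in increasing order: 45^1 ≡ 45;  45^2 ≡ 19;  45^29 ≡ 1.
Smallest exponent giving 1 is 29.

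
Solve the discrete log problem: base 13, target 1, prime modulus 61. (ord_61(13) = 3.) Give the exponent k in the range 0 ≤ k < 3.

Successive powers of 13 modulo 61:
  13^0=1
So 13^0 ≡ 1 (mod 61), giving k = 0.

0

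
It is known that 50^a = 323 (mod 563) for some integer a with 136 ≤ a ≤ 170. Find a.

Compute 50^136 mod 563 = 52, then multiply by 50 repeatedly:
  50^136=52  50^137=348  50^138=510  50^139=165  50^140=368
  50^141=384  50^142=58  50^143=85  50^144=309  50^145=249
  50^146=64  50^147=385  50^148=108  50^149=333  50^150=323
Found 323 at exponent 150.

150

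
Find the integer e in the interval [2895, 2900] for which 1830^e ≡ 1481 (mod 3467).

Compute 1830^2895 mod 3467 = 2256, then multiply by 1830 repeatedly:
  1830^2895=2256  1830^2896=2750  1830^2897=1883  1830^2898=3159  1830^2899=1481
Found 1481 at exponent 2899.

2899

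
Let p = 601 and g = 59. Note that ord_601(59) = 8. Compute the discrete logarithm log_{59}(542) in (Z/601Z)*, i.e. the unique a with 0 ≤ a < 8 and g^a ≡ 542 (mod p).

5

Successive powers of 59 modulo 601:
  59^0=1  59^1=59  59^2=476  59^3=438  59^4=600  59^5=542
So 59^5 ≡ 542 (mod 601), giving a = 5.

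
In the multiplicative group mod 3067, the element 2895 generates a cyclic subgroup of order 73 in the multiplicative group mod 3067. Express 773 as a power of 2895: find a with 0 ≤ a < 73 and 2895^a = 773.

Baby-step giant-step with m = ceil(sqrt(73)) = 9.
Baby table (2895^j mod 3067 for j=0..8):
  0:1  1:2895  2:1981  3:2772  4:1668  5:1402  6:1149  7:1727
  8:455
Giant step factor: 2895^(-9) ≡ 2531 (mod 3067).
Scan 773·2531^i mod 3067 for i = 0, 1, …:
  i=0: 773   i=1: 2784   i=2: 1405   i=3: 1402
Match at i=3, j=5: a = 3·9 + 5 = 32.

32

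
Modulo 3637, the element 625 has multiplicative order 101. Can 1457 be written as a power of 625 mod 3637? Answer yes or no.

yes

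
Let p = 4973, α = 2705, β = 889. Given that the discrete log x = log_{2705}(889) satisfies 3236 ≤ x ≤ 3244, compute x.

3236

Compute 2705^3236 mod 4973 = 889, then multiply by 2705 repeatedly:
  2705^3236=889
Found 889 at exponent 3236.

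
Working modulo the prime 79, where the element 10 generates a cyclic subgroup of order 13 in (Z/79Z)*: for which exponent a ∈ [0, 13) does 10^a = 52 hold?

3

Successive powers of 10 modulo 79:
  10^0=1  10^1=10  10^2=21  10^3=52
So 10^3 ≡ 52 (mod 79), giving a = 3.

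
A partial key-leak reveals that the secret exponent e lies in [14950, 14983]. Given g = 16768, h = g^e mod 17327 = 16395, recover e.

Compute 16768^14950 mod 17327 = 10824, then multiply by 16768 repeatedly:
  16768^14950=10824  16768^14951=13834  16768^14952=11963  16768^14953=905  16768^14954=13915
  16768^14955=1338  16768^14956=14446  16768^14957=16395
Found 16395 at exponent 14957.

14957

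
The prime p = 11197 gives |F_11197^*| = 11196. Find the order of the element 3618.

The order of 3618 must divide p − 1 = 11196 = 2^2 · 3^2 · 311.
Divisors: 1, 2, 3, 4, 6, 9, 12, 18, 36, 311, 622, 933, 1244, 1866, 2799, 3732, 5598, 11196.
Check each in increasing order: 3618^1 ≡ 3618;  3618^2 ≡ 631;  3618^3 ≡ 9967;  3618^4 ≡ 6266;  3618^6 ≡ 1305;  3618^9 ≡ 7218;  3618^12 ≡ 1081;  3618^18 ≡ 11080;  3618^36 ≡ 2492;  3618^311 ≡ 4403;  3618^622 ≡ 4402;  3618^933 ≡ 11196;  3618^1244 ≡ 6794;  3618^1866 ≡ 1.
Smallest exponent giving 1 is 1866.

1866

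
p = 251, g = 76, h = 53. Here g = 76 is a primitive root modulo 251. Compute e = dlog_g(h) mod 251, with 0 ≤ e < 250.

91

Baby-step giant-step with m = ceil(sqrt(250)) = 16.
Baby table (76^j mod 251 for j=0..15):
  0:1  1:76  2:3  3:228  4:9  5:182  6:27  7:44
  8:81  9:132  10:243  11:145  12:227  13:184  14:179  15:50
Giant step factor: 76^(-16) ≡ 208 (mod 251).
Scan 53·208^i mod 251 for i = 0, 1, …:
  i=0: 53   i=1: 231   i=2: 107   i=3: 168
  i=4: 55   i=5: 145
Match at i=5, j=11: e = 5·16 + 11 = 91.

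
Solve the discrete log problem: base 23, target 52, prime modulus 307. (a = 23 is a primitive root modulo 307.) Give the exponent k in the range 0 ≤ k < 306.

Successive powers of 23 modulo 307:
  23^0=1  23^1=23  23^2=222  23^3=194  23^4=164  23^5=88
  23^6=182  23^7=195  23^8=187  23^9=3  23^10=69  23^11=52
So 23^11 ≡ 52 (mod 307), giving k = 11.

11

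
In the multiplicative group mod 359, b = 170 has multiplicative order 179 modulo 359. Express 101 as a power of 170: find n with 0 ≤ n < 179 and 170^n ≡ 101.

Baby-step giant-step with m = ceil(sqrt(179)) = 14.
Baby table (170^j mod 359 for j=0..13):
  0:1  1:170  2:180  3:85  4:90  5:222  6:45  7:111
  8:202  9:235  10:101  11:297  12:230  13:328
Giant step factor: 170^(-14) ≡ 128 (mod 359).
Scan 101·128^i mod 359 for i = 0, 1, …:
  i=0: 101
Match at i=0, j=10: n = 0·14 + 10 = 10.

10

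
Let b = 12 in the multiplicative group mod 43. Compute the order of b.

42

The order of 12 must divide p − 1 = 42 = 2 · 3 · 7.
Divisors: 1, 2, 3, 6, 7, 14, 21, 42.
Check each in increasing order: 12^1 ≡ 12;  12^2 ≡ 15;  12^3 ≡ 8;  12^6 ≡ 21;  12^7 ≡ 37;  12^14 ≡ 36;  12^21 ≡ 42;  12^42 ≡ 1.
Smallest exponent giving 1 is 42.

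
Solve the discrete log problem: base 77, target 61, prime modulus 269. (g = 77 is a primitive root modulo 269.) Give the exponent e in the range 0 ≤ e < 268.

Baby-step giant-step with m = ceil(sqrt(268)) = 17.
Baby table (77^j mod 269 for j=0..16):
  0:1  1:77  2:11  3:40  4:121  5:171  6:255  7:267
  8:115  9:247  10:189  11:27  12:196  13:28  14:4  15:39
  16:44
Giant step factor: 77^(-17) ≡ 153 (mod 269).
Scan 61·153^i mod 269 for i = 0, 1, …:
  i=0: 61   i=1: 187   i=2: 97   i=3: 46
  i=4: 44
Match at i=4, j=16: e = 4·17 + 16 = 84.

84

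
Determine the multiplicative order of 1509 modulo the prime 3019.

1509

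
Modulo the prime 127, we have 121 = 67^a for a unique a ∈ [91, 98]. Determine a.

94

Compute 67^91 mod 127 = 28, then multiply by 67 repeatedly:
  67^91=28  67^92=98  67^93=89  67^94=121
Found 121 at exponent 94.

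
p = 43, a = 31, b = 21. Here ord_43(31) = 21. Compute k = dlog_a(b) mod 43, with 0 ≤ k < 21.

Successive powers of 31 modulo 43:
  31^0=1  31^1=31  31^2=15  31^3=35  31^4=10  31^5=9
  31^6=21
So 31^6 ≡ 21 (mod 43), giving k = 6.

6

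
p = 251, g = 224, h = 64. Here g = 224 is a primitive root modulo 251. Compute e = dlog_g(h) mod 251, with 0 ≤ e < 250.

Baby-step giant-step with m = ceil(sqrt(250)) = 16.
Baby table (224^j mod 251 for j=0..15):
  0:1  1:224  2:227  3:146  4:74  5:10  6:232  7:11
  8:205  9:238  10:100  11:61  12:110  13:42  14:121  15:247
Giant step factor: 224^(-16) ≡ 86 (mod 251).
Scan 64·86^i mod 251 for i = 0, 1, …:
  i=0: 64   i=1: 233   i=2: 209   i=3: 153
  i=4: 106   i=5: 80   i=6: 103   i=7: 73
  i=8: 3   i=9: 7   i=10: 100
Match at i=10, j=10: e = 10·16 + 10 = 170.

170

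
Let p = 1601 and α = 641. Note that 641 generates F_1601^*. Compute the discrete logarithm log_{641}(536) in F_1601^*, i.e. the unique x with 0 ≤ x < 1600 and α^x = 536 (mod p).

498

Baby-step giant-step with m = ceil(sqrt(1600)) = 40.
Baby table (641^j mod 1601 for j=0..39):
  0:1  1:641  2:1025  3:615  4:369  5:1182  6:389  7:1194
  8:76  9:686  10:1052  11:311  12:827  13:176  14:746  15:1088
  16:973  17:904  18:1503  19:1222  20:413  21:568  22:661  23:1037
  24:302  25:1462  26:557  27:14  28:969  29:1542  30:605  31:363
  32:538  33:643  34:706  35:1064  36:1599  37:319  38:1152  39:371
Giant step factor: 641^(-40) ≡ 935 (mod 1601).
Scan 536·935^i mod 1601 for i = 0, 1, …:
  i=0: 536   i=1: 47   i=2: 718   i=3: 511
  i=4: 687   i=5: 344   i=6: 1440   i=7: 1560
  i=8: 89   i=9: 1564   i=10: 627   i=11: 279
  i=12: 1503
Match at i=12, j=18: x = 12·40 + 18 = 498.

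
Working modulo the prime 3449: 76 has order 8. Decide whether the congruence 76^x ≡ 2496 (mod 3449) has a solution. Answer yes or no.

yes

⟨76⟩ has order 8; its elements mod 3449 are {1, 76, 953, 1122, 2327, 2496, 3373, 3448}.
2496 is in this set.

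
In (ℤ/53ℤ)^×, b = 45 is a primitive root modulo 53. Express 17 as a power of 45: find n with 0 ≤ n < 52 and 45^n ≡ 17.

38

Baby-step giant-step with m = ceil(sqrt(52)) = 8.
Baby table (45^j mod 53 for j=0..7):
  0:1  1:45  2:11  3:18  4:15  5:39  6:6  7:5
Giant step factor: 45^(-8) ≡ 49 (mod 53).
Scan 17·49^i mod 53 for i = 0, 1, …:
  i=0: 17   i=1: 38   i=2: 7   i=3: 25
  i=4: 6
Match at i=4, j=6: n = 4·8 + 6 = 38.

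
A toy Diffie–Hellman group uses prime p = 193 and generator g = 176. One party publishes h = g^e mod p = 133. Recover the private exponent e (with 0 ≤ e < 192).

135

Baby-step giant-step with m = ceil(sqrt(192)) = 14.
Baby table (176^j mod 193 for j=0..13):
  0:1  1:176  2:96  3:105  4:145  5:44  6:24  7:171
  8:181  9:11  10:6  11:91  12:190  13:51
Giant step factor: 176^(-14) ≡ 65 (mod 193).
Scan 133·65^i mod 193 for i = 0, 1, …:
  i=0: 133   i=1: 153   i=2: 102   i=3: 68
  i=4: 174   i=5: 116   i=6: 13   i=7: 73
  i=8: 113   i=9: 11
Match at i=9, j=9: e = 9·14 + 9 = 135.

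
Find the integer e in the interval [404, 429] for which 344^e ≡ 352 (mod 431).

406

Compute 344^404 mod 431 = 119, then multiply by 344 repeatedly:
  344^404=119  344^405=422  344^406=352
Found 352 at exponent 406.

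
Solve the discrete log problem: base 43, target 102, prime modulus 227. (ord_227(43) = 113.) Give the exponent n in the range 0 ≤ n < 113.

7

Successive powers of 43 modulo 227:
  43^0=1  43^1=43  43^2=33  43^3=57  43^4=181  43^5=65
  43^6=71  43^7=102
So 43^7 ≡ 102 (mod 227), giving n = 7.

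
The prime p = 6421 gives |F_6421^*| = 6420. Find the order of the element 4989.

The order of 4989 must divide p − 1 = 6420 = 2^2 · 3 · 5 · 107.
Divisors: 1, 2, 3, 4, 5, 6, 10, 12, 15, 20, 30, 60, 107, 214, 321, 428, 535, 642, 1070, 1284, 1605, 2140, 3210, 6420.
Check each in increasing order: 4989^1 ≡ 4989;  4989^2 ≡ 2325;  4989^3 ≡ 3099;  4989^4 ≡ 5564;  4989^5 ≡ 813;  4989^6 ≡ 4406;  4989^10 ≡ 6027;  4989^12 ≡ 2153;  4989^15 ≡ 728;  4989^20 ≡ 1132;  4989^30 ≡ 3462;  4989^60 ≡ 3858;  4989^107 ≡ 2060;  4989^214 ≡ 5740;  4989^321 ≡ 3339;  4989^428 ≡ 1449;  4989^535 ≡ 5596;  4989^642 ≡ 2065;  4989^1070 ≡ 6420;  4989^1284 ≡ 681;  4989^1605 ≡ 825;  4989^2140 ≡ 1.
Smallest exponent giving 1 is 2140.

2140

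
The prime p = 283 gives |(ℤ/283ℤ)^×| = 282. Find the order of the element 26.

The order of 26 must divide p − 1 = 282 = 2 · 3 · 47.
Divisors: 1, 2, 3, 6, 47, 94, 141, 282.
Check each in increasing order: 26^1 ≡ 26;  26^2 ≡ 110;  26^3 ≡ 30;  26^6 ≡ 51;  26^47 ≡ 45;  26^94 ≡ 44;  26^141 ≡ 282;  26^282 ≡ 1.
Smallest exponent giving 1 is 282.

282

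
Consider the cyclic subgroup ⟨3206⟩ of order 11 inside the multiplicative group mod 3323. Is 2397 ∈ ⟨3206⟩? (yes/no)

⟨3206⟩ has order 11; its elements mod 3323 are {1, 73, 142, 226, 397, 1231, 1428, 2006, 2185, 2397, 3206}.
2397 is in this set.

yes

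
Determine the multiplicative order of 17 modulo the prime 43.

21

The order of 17 must divide p − 1 = 42 = 2 · 3 · 7.
Divisors: 1, 2, 3, 6, 7, 14, 21, 42.
Check each in increasing order: 17^1 ≡ 17;  17^2 ≡ 31;  17^3 ≡ 11;  17^6 ≡ 35;  17^7 ≡ 36;  17^14 ≡ 6;  17^21 ≡ 1.
Smallest exponent giving 1 is 21.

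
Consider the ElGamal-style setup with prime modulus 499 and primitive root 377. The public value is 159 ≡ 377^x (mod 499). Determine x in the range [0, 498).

256

Baby-step giant-step with m = ceil(sqrt(498)) = 23.
Baby table (377^j mod 499 for j=0..22):
  0:1  1:377  2:413  3:13  4:410  5:379  6:169  7:340
  8:436  9:201  10:428  11:179  12:118  13:75  14:331  15:37
  16:476  17:311  18:481  19:200  20:51  21:265  22:105
Giant step factor: 377^(-23) ≡ 356 (mod 499).
Scan 159·356^i mod 499 for i = 0, 1, …:
  i=0: 159   i=1: 217   i=2: 406   i=3: 325
  i=4: 431   i=5: 243   i=6: 181   i=7: 65
  i=8: 186   i=9: 348   i=10: 136   i=11: 13
Match at i=11, j=3: x = 11·23 + 3 = 256.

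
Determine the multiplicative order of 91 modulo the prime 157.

The order of 91 must divide p − 1 = 156 = 2^2 · 3 · 13.
Divisors: 1, 2, 3, 4, 6, 12, 13, 26, 39, 52, 78, 156.
Check each in increasing order: 91^1 ≡ 91;  91^2 ≡ 117;  91^3 ≡ 128;  91^4 ≡ 30;  91^6 ≡ 56;  91^12 ≡ 153;  91^13 ≡ 107;  91^26 ≡ 145;  91^39 ≡ 129;  91^52 ≡ 144;  91^78 ≡ 156;  91^156 ≡ 1.
Smallest exponent giving 1 is 156.

156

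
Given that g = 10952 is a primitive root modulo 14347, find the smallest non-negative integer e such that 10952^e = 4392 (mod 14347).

1005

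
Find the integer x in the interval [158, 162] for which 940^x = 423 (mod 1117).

Compute 940^158 mod 1117 = 838, then multiply by 940 repeatedly:
  940^158=838  940^159=235  940^160=851  940^161=168  940^162=423
Found 423 at exponent 162.

162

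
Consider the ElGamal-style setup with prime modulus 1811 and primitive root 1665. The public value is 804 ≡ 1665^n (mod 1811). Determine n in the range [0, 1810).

1586

Baby-step giant-step with m = ceil(sqrt(1810)) = 43.
Baby table (1665^j mod 1811 for j=0..42):
  0:1  1:1665  2:1395  3:973  4:1011  5:896  6:1387  7:330
  8:717  9:356  10:543  11:406  12:487  13:1338  14:240  15:1180
  16:1576  17:1712  18:1777  19:1342  20:1467  21:1327  22:35  23:323
  24:1739  25:1457  26:976  27:573  28:1459  29:684  30:1552  31:1594
  32:895  33:1533  34:746  35:1555  36:1156  37:1458  38:830  39:157
  40:621  41:1695  42:637
Giant step factor: 1665^(-43) ≡ 1051 (mod 1811).
Scan 804·1051^i mod 1811 for i = 0, 1, …:
  i=0: 804   i=1: 1078   i=2: 1103   i=3: 213
  i=4: 1110   i=5: 326   i=6: 347   i=7: 686
  i=8: 208   i=9: 1288     …   i=35: 404
  i=36: 830
Match at i=36, j=38: n = 36·43 + 38 = 1586.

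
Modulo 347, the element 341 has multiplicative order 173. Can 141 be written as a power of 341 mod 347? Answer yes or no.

no

141 ∈ ⟨341⟩ iff 141^173 ≡ 1 (mod 347), since |⟨341⟩| = 173.
141^173 mod 347 = 346.
Since 346 ≠ 1, 141 does not lie in the subgroup.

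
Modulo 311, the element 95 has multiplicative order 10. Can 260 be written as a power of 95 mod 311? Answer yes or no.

260 ∈ ⟨95⟩ iff 260^10 ≡ 1 (mod 311), since |⟨95⟩| = 10.
260^10 mod 311 = 225.
Since 225 ≠ 1, 260 does not lie in the subgroup.

no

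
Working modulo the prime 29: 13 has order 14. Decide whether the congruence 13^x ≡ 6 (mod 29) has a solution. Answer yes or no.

yes

6 ∈ ⟨13⟩ iff 6^14 ≡ 1 (mod 29), since |⟨13⟩| = 14.
6^14 mod 29 = 1.
Since 1 = 1, 6 lies in the subgroup.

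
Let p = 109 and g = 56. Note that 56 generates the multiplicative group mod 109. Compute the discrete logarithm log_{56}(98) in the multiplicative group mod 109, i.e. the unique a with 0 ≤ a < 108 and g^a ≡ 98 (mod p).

Baby-step giant-step with m = ceil(sqrt(108)) = 11.
Baby table (56^j mod 109 for j=0..10):
  0:1  1:56  2:84  3:17  4:80  5:11  6:71  7:52
  8:78  9:8  10:12
Giant step factor: 56^(-11) ≡ 103 (mod 109).
Scan 98·103^i mod 109 for i = 0, 1, …:
  i=0: 98   i=1: 66   i=2: 40   i=3: 87
  i=4: 23   i=5: 80
Match at i=5, j=4: a = 5·11 + 4 = 59.

59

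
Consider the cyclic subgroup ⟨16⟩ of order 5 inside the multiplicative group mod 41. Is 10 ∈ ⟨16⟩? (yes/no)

yes

10 ∈ ⟨16⟩ iff 10^5 ≡ 1 (mod 41), since |⟨16⟩| = 5.
10^5 mod 41 = 1.
Since 1 = 1, 10 lies in the subgroup.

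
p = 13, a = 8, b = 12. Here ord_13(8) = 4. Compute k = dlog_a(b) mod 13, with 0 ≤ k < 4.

2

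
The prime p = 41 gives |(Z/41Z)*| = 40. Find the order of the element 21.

20

The order of 21 must divide p − 1 = 40 = 2^3 · 5.
Divisors: 1, 2, 4, 5, 8, 10, 20, 40.
Check each in increasing order: 21^1 ≡ 21;  21^2 ≡ 31;  21^4 ≡ 18;  21^5 ≡ 9;  21^8 ≡ 37;  21^10 ≡ 40;  21^20 ≡ 1.
Smallest exponent giving 1 is 20.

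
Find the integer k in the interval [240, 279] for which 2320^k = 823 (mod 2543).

Compute 2320^240 mod 2543 = 586, then multiply by 2320 repeatedly:
  2320^240=586  2320^241=1558  2320^242=957  2320^243=201  2320^244=951
  2320^245=1539  2320^246=108  2320^247=1346  2320^248=2459  2320^249=931
  2320^250=913  2320^251=2384  2320^252=2398  2320^253=1819  2320^254=1243
  2320^255=2541  2320^256=446  2320^257=2262  2320^258=1631  2320^259=2479
  2320^260=1557  2320^261=1180  2320^262=1332  2320^263=495  2320^264=1507
  2320^265=2158  2320^266=1936  2320^267=582  2320^268=2450  2320^269=395
  2320^270=920  2320^271=823
Found 823 at exponent 271.

271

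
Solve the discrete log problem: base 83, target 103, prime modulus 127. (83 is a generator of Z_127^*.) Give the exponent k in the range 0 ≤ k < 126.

56

Baby-step giant-step with m = ceil(sqrt(126)) = 12.
Baby table (83^j mod 127 for j=0..11):
  0:1  1:83  2:31  3:33  4:72  5:7  6:73  7:90
  8:104  9:123  10:49  11:3
Giant step factor: 83^(-12) ≡ 76 (mod 127).
Scan 103·76^i mod 127 for i = 0, 1, …:
  i=0: 103   i=1: 81   i=2: 60   i=3: 115
  i=4: 104
Match at i=4, j=8: k = 4·12 + 8 = 56.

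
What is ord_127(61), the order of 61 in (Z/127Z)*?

21

The order of 61 must divide p − 1 = 126 = 2 · 3^2 · 7.
Divisors: 1, 2, 3, 6, 7, 9, 14, 18, 21, 42, 63, 126.
Check each in increasing order: 61^1 ≡ 61;  61^2 ≡ 38;  61^3 ≡ 32;  61^6 ≡ 8;  61^7 ≡ 107;  61^9 ≡ 2;  61^14 ≡ 19;  61^18 ≡ 4;  61^21 ≡ 1.
Smallest exponent giving 1 is 21.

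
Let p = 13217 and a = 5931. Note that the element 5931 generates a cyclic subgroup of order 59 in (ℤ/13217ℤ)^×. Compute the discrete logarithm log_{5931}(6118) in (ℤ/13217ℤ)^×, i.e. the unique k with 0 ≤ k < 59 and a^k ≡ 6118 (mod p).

38

Baby-step giant-step with m = ceil(sqrt(59)) = 8.
Baby table (5931^j mod 13217 for j=0..7):
  0:1  1:5931  2:6324  3:11015  4:11551  5:5270  6:11382  7:7423
Giant step factor: 5931^(-8) ≡ 944 (mod 13217).
Scan 6118·944^i mod 13217 for i = 0, 1, …:
  i=0: 6118   i=1: 12780   i=2: 10416   i=3: 12473
  i=4: 11382
Match at i=4, j=6: k = 4·8 + 6 = 38.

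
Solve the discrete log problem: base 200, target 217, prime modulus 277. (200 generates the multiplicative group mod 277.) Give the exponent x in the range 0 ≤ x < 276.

207

Baby-step giant-step with m = ceil(sqrt(276)) = 17.
Baby table (200^j mod 277 for j=0..16):
  0:1  1:200  2:112  3:240  4:79  5:11  6:261  7:124
  8:147  9:38  10:121  11:101  12:256  13:232  14:141  15:223
  16:3
Giant step factor: 200^(-17) ≡ 271 (mod 277).
Scan 217·271^i mod 277 for i = 0, 1, …:
  i=0: 217   i=1: 83   i=2: 56   i=3: 218
  i=4: 77   i=5: 92   i=6: 2   i=7: 265
  i=8: 72   i=9: 122   i=10: 99   i=11: 237
  i=12: 240
Match at i=12, j=3: x = 12·17 + 3 = 207.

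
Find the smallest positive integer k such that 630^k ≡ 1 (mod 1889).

The order of 630 must divide p − 1 = 1888 = 2^5 · 59.
Divisors: 1, 2, 4, 8, 16, 32, 59, 118, 236, 472, 944, 1888.
Check each in increasing order: 630^1 ≡ 630;  630^2 ≡ 210;  630^4 ≡ 653;  630^8 ≡ 1384;  630^16 ≡ 10;  630^32 ≡ 100;  630^59 ≡ 746;  630^118 ≡ 1150;  630^236 ≡ 200;  630^472 ≡ 331;  630^944 ≡ 1888;  630^1888 ≡ 1.
Smallest exponent giving 1 is 1888.

1888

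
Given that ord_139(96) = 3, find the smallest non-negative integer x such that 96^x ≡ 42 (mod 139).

Successive powers of 96 modulo 139:
  96^0=1  96^1=96  96^2=42
So 96^2 ≡ 42 (mod 139), giving x = 2.

2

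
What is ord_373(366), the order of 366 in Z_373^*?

31

The order of 366 must divide p − 1 = 372 = 2^2 · 3 · 31.
Divisors: 1, 2, 3, 4, 6, 12, 31, 62, 93, 124, 186, 372.
Check each in increasing order: 366^1 ≡ 366;  366^2 ≡ 49;  366^3 ≡ 30;  366^4 ≡ 163;  366^6 ≡ 154;  366^12 ≡ 217;  366^31 ≡ 1.
Smallest exponent giving 1 is 31.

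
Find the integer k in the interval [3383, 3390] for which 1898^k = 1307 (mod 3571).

3387

Compute 1898^3383 mod 3571 = 1392, then multiply by 1898 repeatedly:
  1898^3383=1392  1898^3384=3047  1898^3385=1757  1898^3386=3043  1898^3387=1307
Found 1307 at exponent 3387.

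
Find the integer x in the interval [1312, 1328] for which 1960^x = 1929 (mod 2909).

1312

Compute 1960^1312 mod 2909 = 1929, then multiply by 1960 repeatedly:
  1960^1312=1929
Found 1929 at exponent 1312.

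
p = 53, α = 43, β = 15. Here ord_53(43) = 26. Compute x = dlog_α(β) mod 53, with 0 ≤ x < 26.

10

Successive powers of 43 modulo 53:
  43^0=1  43^1=43  43^2=47  43^3=7  43^4=36  43^5=11
  43^6=49  43^7=40  43^8=24  43^9=25  43^10=15
So 43^10 ≡ 15 (mod 53), giving x = 10.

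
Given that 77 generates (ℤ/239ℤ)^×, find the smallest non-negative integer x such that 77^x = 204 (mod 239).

4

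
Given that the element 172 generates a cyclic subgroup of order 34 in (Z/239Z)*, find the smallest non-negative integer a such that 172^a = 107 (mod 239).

33

Successive powers of 172 modulo 239:
  172^0=1  172^1=172  172^2=187  172^3=138  172^4=75  172^5=233
  172^6=163  172^7=73  172^8=128  172^9=28  172^10=36  172^11=217
  172^12=40  172^13=188  172^14=71  172^15=23  172^16=132  172^17=238
  172^18=67  172^19=52  172^20=101  172^21=164  172^22=6  172^23=76
  172^24=166  172^25=111  172^26=211  172^27=203  172^28=22  172^29=199
  172^30=51  172^31=168  172^32=216  172^33=107
So 172^33 ≡ 107 (mod 239), giving a = 33.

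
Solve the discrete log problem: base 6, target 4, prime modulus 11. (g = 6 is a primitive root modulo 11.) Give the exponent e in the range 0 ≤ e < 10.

Successive powers of 6 modulo 11:
  6^0=1  6^1=6  6^2=3  6^3=7  6^4=9  6^5=10
  6^6=5  6^7=8  6^8=4
So 6^8 ≡ 4 (mod 11), giving e = 8.

8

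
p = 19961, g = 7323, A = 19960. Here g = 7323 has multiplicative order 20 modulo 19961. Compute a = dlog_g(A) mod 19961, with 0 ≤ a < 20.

Successive powers of 7323 modulo 19961:
  7323^0=1  7323^1=7323  7323^2=11083  7323^3=19344  7323^4=12856  7323^5=8412
  7323^6=1430  7323^7=12326  7323^8=19617  7323^9=15935  7323^10=19960
So 7323^10 ≡ 19960 (mod 19961), giving a = 10.

10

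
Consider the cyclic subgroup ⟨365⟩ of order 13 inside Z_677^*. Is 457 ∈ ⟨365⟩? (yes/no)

yes

⟨365⟩ has order 13; its elements mod 677 are {1, 40, 115, 246, 263, 333, 362, 365, 383, 426, 457, 533, 538}.
457 is in this set.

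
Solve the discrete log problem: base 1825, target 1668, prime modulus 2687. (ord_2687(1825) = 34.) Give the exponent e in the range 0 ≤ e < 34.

Successive powers of 1825 modulo 2687:
  1825^0=1  1825^1=1825  1825^2=1432  1825^3=1636  1825^4=443  1825^5=2375
  1825^6=244  1825^7=1945  1825^8=98  1825^9=1508  1825^10=612  1825^11=1795
  1825^12=422  1825^13=1668
So 1825^13 ≡ 1668 (mod 2687), giving e = 13.

13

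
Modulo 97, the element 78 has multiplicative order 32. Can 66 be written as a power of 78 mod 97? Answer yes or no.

66 ∈ ⟨78⟩ iff 66^32 ≡ 1 (mod 97), since |⟨78⟩| = 32.
66^32 mod 97 = 35.
Since 35 ≠ 1, 66 does not lie in the subgroup.

no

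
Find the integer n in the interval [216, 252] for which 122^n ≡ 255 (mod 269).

218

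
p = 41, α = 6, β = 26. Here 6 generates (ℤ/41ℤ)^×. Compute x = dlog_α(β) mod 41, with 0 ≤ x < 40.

17

Successive powers of 6 modulo 41:
  6^0=1  6^1=6  6^2=36  6^3=11  6^4=25  6^5=27
  6^6=39  6^7=29  6^8=10  6^9=19  6^10=32  6^11=28
  6^12=4  6^13=24  6^14=21  6^15=3  6^16=18  6^17=26
So 6^17 ≡ 26 (mod 41), giving x = 17.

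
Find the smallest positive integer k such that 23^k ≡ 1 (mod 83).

41

The order of 23 must divide p − 1 = 82 = 2 · 41.
Divisors: 1, 2, 41, 82.
Check each in increasing order: 23^1 ≡ 23;  23^2 ≡ 31;  23^41 ≡ 1.
Smallest exponent giving 1 is 41.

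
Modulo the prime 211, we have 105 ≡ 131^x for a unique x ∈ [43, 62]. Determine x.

44

Compute 131^43 mod 211 = 91, then multiply by 131 repeatedly:
  131^43=91  131^44=105
Found 105 at exponent 44.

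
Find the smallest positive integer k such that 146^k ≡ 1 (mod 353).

44

The order of 146 must divide p − 1 = 352 = 2^5 · 11.
Divisors: 1, 2, 4, 8, 11, 16, 22, 32, 44, 88, 176, 352.
Check each in increasing order: 146^1 ≡ 146;  146^2 ≡ 136;  146^4 ≡ 140;  146^8 ≡ 185;  146^11 ≡ 42;  146^16 ≡ 337;  146^22 ≡ 352;  146^32 ≡ 256;  146^44 ≡ 1.
Smallest exponent giving 1 is 44.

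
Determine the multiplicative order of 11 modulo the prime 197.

196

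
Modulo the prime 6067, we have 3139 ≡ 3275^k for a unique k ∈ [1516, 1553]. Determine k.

Compute 3275^1516 mod 6067 = 970, then multiply by 3275 repeatedly:
  3275^1516=970  3275^1517=3709  3275^1518=841  3275^1519=5924  3275^1520=4901
  3275^1521=3560  3275^1522=4293  3275^1523=2336  3275^1524=5980  3275^1525=224
  3275^1526=5560  3275^1527=1933  3275^1528=2694  3275^1529=1432  3275^1530=9
  3275^1531=5207  3275^1532=4655  3275^1533=4821  3275^1534=2441  3275^1535=4036
  3275^1536=3974  3275^1537=1135  3275^1538=4121  3275^1539=3267  3275^1540=3304
  3275^1541=3139
Found 3139 at exponent 1541.

1541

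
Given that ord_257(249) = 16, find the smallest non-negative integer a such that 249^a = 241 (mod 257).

4

Successive powers of 249 modulo 257:
  249^0=1  249^1=249  249^2=64  249^3=2  249^4=241
So 249^4 ≡ 241 (mod 257), giving a = 4.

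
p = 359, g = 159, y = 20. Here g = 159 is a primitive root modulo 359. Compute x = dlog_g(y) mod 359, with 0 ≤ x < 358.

286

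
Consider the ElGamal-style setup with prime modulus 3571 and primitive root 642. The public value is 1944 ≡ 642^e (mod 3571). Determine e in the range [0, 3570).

256

Baby-step giant-step with m = ceil(sqrt(3570)) = 60.
Baby table (642^j mod 3571 for j=0..59):
  0:1  1:642  2:1499  3:1759  4:842  5:1343  6:1595  7:2684
  8:1906  9:2370  10:294  11:3056  12:1473  13:2922  14:1149  15:2032
  16:1129  17:3476  18:3288  19:435  20:732  21:2143  22:971  23:2028
  24:2132  25:1051  26:3394  27:638  28:2502  29:2905  30:948  31:1546
  32:3365  33:3446  34:1883  35:1888  36:1527  37:1880  38:3533  39:601
  40:174  41:1007  42:143  43:2531  44:97  45:1567  46:2563  47:2786
  48:3112  49:1715  50:1162  51:3236  52:2761  53:1346  54:3521  55:39
  56:41  57:1325  58:752  59:699
Giant step factor: 642^(-60) ≡ 2041 (mod 3571).
Scan 1944·2041^i mod 3571 for i = 0, 1, …:
  i=0: 1944   i=1: 323   i=2: 2179   i=3: 1444
  i=4: 1129
Match at i=4, j=16: e = 4·60 + 16 = 256.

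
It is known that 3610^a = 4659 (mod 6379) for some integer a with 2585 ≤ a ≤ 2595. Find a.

2587

Compute 3610^2585 mod 6379 = 2243, then multiply by 3610 repeatedly:
  3610^2585=2243  3610^2586=2279  3610^2587=4659
Found 4659 at exponent 2587.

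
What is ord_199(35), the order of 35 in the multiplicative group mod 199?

99

The order of 35 must divide p − 1 = 198 = 2 · 3^2 · 11.
Divisors: 1, 2, 3, 6, 9, 11, 18, 22, 33, 66, 99, 198.
Check each in increasing order: 35^1 ≡ 35;  35^2 ≡ 31;  35^3 ≡ 90;  35^6 ≡ 140;  35^9 ≡ 63;  35^11 ≡ 162;  35^18 ≡ 188;  35^22 ≡ 175;  35^33 ≡ 92;  35^66 ≡ 106;  35^99 ≡ 1.
Smallest exponent giving 1 is 99.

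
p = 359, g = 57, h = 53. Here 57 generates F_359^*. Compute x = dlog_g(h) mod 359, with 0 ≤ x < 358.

89

Baby-step giant-step with m = ceil(sqrt(358)) = 19.
Baby table (57^j mod 359 for j=0..18):
  0:1  1:57  2:18  3:308  4:324  5:159  6:88  7:349
  8:148  9:179  10:151  11:350  12:205  13:197  14:100  15:315
  16:5  17:285  18:90
Giant step factor: 57^(-19) ≡ 252 (mod 359).
Scan 53·252^i mod 359 for i = 0, 1, …:
  i=0: 53   i=1: 73   i=2: 87   i=3: 25
  i=4: 197
Match at i=4, j=13: x = 4·19 + 13 = 89.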